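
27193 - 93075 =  - 65882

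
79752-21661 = 58091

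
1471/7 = 1471/7 = 210.14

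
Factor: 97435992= 2^3*3^1*4059833^1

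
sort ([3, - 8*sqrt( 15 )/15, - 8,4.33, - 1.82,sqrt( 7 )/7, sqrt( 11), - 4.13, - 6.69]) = [ - 8, - 6.69, - 4.13, - 8*sqrt( 15)/15, -1.82,sqrt( 7 )/7,3,  sqrt(11 ),4.33]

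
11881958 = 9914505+1967453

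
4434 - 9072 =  - 4638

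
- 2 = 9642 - 9644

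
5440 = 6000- 560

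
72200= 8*9025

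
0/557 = 0 = 0.00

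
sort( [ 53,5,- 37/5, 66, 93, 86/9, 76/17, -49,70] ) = [ - 49,-37/5, 76/17,5 , 86/9, 53, 66, 70,93 ]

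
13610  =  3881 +9729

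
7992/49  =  163  +  5/49  =  163.10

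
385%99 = 88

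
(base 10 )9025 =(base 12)5281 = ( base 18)19f7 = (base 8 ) 21501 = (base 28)BE9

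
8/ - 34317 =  - 1 + 34309/34317 = - 0.00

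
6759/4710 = 1+683/1570 = 1.44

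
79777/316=252 + 145/316 = 252.46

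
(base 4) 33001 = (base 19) 2CB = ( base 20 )281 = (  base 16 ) 3c1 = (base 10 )961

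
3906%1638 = 630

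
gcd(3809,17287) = 293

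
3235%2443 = 792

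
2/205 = 2/205 = 0.01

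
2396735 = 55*43577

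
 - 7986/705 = - 12+158/235 = - 11.33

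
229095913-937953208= - 708857295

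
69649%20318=8695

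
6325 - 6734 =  - 409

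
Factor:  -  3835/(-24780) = 13/84 = 2^( - 2)*3^(-1 )*7^( - 1)*13^1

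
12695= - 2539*( - 5 ) 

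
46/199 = 46/199 = 0.23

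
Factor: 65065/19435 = 7^1*11^1*23^ ( - 1 )   =  77/23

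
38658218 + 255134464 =293792682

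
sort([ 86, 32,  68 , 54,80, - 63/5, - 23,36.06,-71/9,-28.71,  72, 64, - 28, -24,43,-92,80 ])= [  -  92, - 28.71, -28, - 24,-23,  -  63/5,-71/9 , 32,36.06,43,54,64, 68 , 72, 80,80 , 86 ] 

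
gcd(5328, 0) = 5328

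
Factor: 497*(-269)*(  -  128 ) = 17112704 = 2^7*7^1*71^1*269^1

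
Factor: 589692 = 2^2*3^1*157^1*313^1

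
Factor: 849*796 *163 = 110156052 = 2^2*3^1*163^1*199^1*283^1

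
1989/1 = 1989 = 1989.00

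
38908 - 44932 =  - 6024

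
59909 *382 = 22885238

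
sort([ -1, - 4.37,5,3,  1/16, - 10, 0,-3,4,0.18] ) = [  -  10, - 4.37, - 3, - 1,  0,1/16, 0.18,3,4,  5 ] 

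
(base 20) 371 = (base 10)1341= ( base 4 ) 110331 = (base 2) 10100111101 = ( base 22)2GL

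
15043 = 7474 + 7569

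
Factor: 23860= 2^2*5^1 * 1193^1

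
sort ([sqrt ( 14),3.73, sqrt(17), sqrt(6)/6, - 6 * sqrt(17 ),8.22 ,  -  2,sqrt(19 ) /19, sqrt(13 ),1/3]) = [ - 6 * sqrt( 17 ),-2,sqrt(19 )/19, 1/3,sqrt (6)/6,sqrt( 13),3.73,sqrt ( 14),sqrt( 17), 8.22 ] 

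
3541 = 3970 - 429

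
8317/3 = 8317/3 = 2772.33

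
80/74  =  1+3/37 = 1.08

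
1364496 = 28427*48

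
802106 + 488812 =1290918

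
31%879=31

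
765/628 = 765/628 = 1.22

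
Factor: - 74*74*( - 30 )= 164280 =2^3 * 3^1*5^1*37^2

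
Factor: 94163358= 2^1*3^1*15693893^1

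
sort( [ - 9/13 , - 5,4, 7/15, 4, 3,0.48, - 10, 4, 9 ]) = [-10, - 5  , - 9/13,7/15,  0.48,3, 4, 4,4, 9]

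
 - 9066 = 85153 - 94219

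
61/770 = 61/770 = 0.08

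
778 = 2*389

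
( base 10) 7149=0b1101111101101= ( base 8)15755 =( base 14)2869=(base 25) bao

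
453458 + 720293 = 1173751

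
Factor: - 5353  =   - 53^1*101^1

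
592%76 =60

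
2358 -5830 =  - 3472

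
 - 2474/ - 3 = 2474/3 = 824.67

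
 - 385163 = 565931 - 951094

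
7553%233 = 97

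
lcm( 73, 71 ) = 5183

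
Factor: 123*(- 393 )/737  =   - 48339/737 = - 3^2*11^( - 1)*41^1*67^ ( - 1)*131^1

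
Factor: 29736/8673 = 24/7 = 2^3*3^1*7^( - 1) 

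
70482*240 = 16915680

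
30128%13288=3552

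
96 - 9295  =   - 9199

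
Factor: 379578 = 2^1*3^1*41^1 * 1543^1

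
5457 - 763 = 4694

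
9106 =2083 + 7023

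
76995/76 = 1013 + 7/76 = 1013.09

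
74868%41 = 2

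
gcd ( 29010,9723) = 3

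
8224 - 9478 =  - 1254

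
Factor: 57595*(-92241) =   -  5312620395 = - 3^2*5^1*37^1*277^1*11519^1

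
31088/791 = 39 + 239/791 =39.30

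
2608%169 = 73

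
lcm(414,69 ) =414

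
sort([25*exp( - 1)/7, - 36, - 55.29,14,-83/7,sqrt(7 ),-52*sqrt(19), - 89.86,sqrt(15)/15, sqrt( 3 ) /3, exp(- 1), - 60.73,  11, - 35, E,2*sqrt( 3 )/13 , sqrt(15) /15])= [ - 52*sqrt ( 19 ), - 89.86, -60.73, - 55.29, - 36, - 35, - 83/7, sqrt( 15)/15,  sqrt( 15 ) /15, 2*sqrt( 3)/13, exp(-1 ),sqrt( 3 ) /3, 25*exp( - 1) /7,sqrt( 7 ),E,11,  14] 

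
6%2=0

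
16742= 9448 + 7294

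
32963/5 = 32963/5= 6592.60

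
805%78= 25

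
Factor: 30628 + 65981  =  96609 = 3^1*32203^1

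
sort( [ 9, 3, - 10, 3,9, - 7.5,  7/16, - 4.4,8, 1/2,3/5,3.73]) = [-10, - 7.5, - 4.4,7/16,1/2, 3/5,3,3, 3.73,8, 9,9 ] 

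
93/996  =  31/332 = 0.09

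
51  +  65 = 116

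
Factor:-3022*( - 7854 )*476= 2^4*3^1*7^2*11^1*17^2*1511^1 = 11297759088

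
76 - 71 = 5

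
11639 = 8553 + 3086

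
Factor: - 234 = - 2^1*3^2 * 13^1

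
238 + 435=673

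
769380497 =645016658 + 124363839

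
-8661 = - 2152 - 6509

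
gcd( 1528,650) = 2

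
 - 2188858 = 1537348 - 3726206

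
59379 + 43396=102775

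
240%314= 240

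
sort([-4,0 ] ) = [-4, 0 ] 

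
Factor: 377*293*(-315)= - 34795215  =  -  3^2*5^1*7^1* 13^1*29^1*293^1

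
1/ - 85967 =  - 1/85967 = - 0.00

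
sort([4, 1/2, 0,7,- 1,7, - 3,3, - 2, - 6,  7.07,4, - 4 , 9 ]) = [ - 6 , - 4, - 3, - 2, - 1, 0,1/2, 3,4,4, 7,7,7.07,  9 ] 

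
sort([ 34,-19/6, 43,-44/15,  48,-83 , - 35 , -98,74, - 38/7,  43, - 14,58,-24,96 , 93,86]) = [ - 98,-83, - 35, - 24 , - 14,-38/7, - 19/6, - 44/15,34,  43 , 43, 48,58,74 , 86,93, 96 ]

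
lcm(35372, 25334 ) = 1874716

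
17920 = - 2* ( - 8960)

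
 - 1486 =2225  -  3711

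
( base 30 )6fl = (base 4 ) 1123233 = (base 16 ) 16ef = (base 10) 5871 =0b1011011101111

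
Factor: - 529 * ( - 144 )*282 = 2^5*3^3 * 23^2*47^1= 21481632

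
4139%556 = 247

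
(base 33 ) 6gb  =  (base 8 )15641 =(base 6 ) 52425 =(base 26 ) ac1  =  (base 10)7073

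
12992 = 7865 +5127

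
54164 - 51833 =2331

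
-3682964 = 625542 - 4308506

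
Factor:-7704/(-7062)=2^2*3^1*11^( -1)=12/11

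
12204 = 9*1356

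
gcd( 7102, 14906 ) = 2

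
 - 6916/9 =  - 769 + 5/9 = -768.44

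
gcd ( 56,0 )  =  56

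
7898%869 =77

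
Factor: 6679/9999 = 3^(  -  2) * 11^(-1 ) * 101^(-1 )*6679^1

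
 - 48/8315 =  - 48/8315 = - 0.01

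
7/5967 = 7/5967 = 0.00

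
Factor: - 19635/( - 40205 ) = 3^1 * 7^1*43^( - 1) = 21/43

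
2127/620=3+267/620=3.43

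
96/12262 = 48/6131 = 0.01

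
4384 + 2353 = 6737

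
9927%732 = 411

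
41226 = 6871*6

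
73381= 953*77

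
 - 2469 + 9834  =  7365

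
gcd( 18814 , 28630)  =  818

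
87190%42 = 40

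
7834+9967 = 17801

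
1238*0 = 0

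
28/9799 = 28/9799 = 0.00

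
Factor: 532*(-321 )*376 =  - 64210272 = - 2^5*3^1*7^1 * 19^1*47^1*107^1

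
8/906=4/453 = 0.01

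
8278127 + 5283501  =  13561628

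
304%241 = 63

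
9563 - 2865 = 6698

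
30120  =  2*15060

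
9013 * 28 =252364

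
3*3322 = 9966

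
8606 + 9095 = 17701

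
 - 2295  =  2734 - 5029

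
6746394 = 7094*951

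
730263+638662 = 1368925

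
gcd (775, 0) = 775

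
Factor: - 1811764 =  -2^2*19^1*31^1*769^1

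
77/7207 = 77/7207 = 0.01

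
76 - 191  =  -115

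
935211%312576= 310059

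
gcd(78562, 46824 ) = 2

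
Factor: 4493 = 4493^1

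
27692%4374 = 1448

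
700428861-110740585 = 589688276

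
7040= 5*1408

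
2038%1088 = 950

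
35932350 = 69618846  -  33686496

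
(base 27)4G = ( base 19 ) 6a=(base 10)124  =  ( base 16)7C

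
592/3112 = 74/389 =0.19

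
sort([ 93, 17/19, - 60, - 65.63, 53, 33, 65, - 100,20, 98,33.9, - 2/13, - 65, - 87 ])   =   [ - 100, - 87, - 65.63, - 65, -60, - 2/13,17/19, 20, 33,33.9, 53,65, 93,  98 ]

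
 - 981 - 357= - 1338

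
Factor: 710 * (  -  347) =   -  2^1*5^1*71^1*347^1 =- 246370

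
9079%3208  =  2663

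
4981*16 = 79696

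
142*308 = 43736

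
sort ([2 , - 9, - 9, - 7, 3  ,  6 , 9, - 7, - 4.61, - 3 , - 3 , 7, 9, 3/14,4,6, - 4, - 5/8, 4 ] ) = [ - 9, - 9, - 7, - 7 , -4.61, - 4, -3, - 3, - 5/8,3/14,2,3, 4, 4, 6, 6,  7, 9,  9 ] 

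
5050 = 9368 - 4318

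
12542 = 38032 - 25490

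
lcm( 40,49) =1960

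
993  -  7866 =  - 6873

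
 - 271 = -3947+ 3676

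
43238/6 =21619/3 = 7206.33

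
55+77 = 132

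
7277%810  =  797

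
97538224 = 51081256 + 46456968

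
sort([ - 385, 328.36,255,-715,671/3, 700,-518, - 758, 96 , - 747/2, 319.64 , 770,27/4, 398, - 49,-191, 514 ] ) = [-758 ,-715,-518,-385,  -  747/2, - 191, - 49, 27/4, 96, 671/3, 255, 319.64, 328.36,398, 514, 700,  770]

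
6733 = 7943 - 1210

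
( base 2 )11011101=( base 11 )191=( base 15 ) eb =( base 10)221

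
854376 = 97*8808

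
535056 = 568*942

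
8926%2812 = 490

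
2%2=0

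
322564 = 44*7331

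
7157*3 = 21471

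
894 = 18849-17955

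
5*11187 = 55935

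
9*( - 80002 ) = - 720018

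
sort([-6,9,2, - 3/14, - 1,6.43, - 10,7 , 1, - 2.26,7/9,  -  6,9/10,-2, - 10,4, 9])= [ - 10,  -  10,-6, - 6,  -  2.26, - 2,- 1,-3/14,7/9,9/10, 1,2,4 , 6.43, 7, 9,9]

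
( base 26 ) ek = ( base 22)HA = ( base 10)384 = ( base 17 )15A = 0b110000000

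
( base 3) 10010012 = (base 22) 4f7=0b100011100001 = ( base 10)2273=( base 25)3fn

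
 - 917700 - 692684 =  - 1610384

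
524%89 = 79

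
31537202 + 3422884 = 34960086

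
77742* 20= 1554840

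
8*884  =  7072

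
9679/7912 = 9679/7912  =  1.22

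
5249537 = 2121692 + 3127845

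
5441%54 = 41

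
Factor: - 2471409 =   -  3^2*17^1 * 29^1*557^1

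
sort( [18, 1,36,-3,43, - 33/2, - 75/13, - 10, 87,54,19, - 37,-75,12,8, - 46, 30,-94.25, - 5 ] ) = [ - 94.25, - 75, - 46, - 37, -33/2,-10,- 75/13 , - 5, - 3,1,8,12,18,19, 30,36, 43,54, 87]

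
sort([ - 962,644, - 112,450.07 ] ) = [- 962 , - 112, 450.07, 644]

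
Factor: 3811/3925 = 5^( - 2 )*37^1*103^1*157^(  -  1)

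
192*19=3648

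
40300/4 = 10075 = 10075.00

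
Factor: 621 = 3^3  *23^1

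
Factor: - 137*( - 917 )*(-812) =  -102010748 = - 2^2*7^2* 29^1*131^1*137^1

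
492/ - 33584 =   -  1 +8273/8396= - 0.01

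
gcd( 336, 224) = 112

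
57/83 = 57/83= 0.69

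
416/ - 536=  - 1 + 15/67 = - 0.78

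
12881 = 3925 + 8956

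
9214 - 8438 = 776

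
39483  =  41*963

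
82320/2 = 41160 = 41160.00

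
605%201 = 2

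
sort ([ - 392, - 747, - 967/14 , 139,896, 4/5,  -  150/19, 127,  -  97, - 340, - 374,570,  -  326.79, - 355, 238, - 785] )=[- 785, - 747, - 392, - 374, - 355,-340, - 326.79,-97,  -  967/14, - 150/19, 4/5, 127,139,238,570,896]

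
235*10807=2539645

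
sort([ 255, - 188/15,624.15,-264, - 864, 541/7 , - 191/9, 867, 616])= [  -  864,-264,- 191/9 ,- 188/15, 541/7, 255,616, 624.15,867 ] 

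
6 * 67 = 402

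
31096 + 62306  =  93402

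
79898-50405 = 29493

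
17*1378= 23426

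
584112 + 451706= 1035818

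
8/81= 8/81  =  0.10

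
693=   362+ 331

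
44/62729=44/62729 =0.00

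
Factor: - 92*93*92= -2^4 * 3^1*23^2 *31^1 = -787152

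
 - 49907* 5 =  - 249535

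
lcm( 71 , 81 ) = 5751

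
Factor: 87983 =7^1*12569^1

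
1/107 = 1/107 = 0.01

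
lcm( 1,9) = 9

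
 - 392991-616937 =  -1009928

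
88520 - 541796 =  - 453276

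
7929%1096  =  257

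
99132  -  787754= - 688622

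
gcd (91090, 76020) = 10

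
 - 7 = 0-7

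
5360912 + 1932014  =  7292926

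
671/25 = 26 + 21/25  =  26.84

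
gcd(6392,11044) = 4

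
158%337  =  158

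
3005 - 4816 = - 1811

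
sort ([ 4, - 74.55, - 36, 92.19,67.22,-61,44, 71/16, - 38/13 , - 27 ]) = [ - 74.55,-61, - 36,- 27,-38/13,4, 71/16, 44,67.22, 92.19] 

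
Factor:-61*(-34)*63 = 2^1*3^2*  7^1*17^1*61^1= 130662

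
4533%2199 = 135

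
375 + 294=669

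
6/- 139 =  - 1+133/139 = - 0.04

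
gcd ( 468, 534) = 6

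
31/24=1 + 7/24=1.29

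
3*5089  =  15267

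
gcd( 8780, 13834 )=2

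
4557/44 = 103 + 25/44 = 103.57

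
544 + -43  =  501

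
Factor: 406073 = 406073^1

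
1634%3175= 1634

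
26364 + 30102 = 56466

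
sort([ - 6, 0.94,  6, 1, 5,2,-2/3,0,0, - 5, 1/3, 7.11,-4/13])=[ - 6 , - 5,-2/3, -4/13, 0, 0,1/3,  0.94  ,  1,2, 5, 6 , 7.11] 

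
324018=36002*9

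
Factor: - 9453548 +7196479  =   - 2257069^1=- 2257069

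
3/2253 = 1/751 = 0.00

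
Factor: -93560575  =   - 5^2*593^1* 6311^1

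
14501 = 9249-  -  5252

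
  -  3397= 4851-8248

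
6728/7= 6728/7 = 961.14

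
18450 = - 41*( -450)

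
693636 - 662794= 30842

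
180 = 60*3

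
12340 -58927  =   - 46587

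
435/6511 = 435/6511 = 0.07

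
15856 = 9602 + 6254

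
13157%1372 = 809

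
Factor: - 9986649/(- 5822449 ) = 3^1*17^(-1)*342497^(-1) * 3328883^1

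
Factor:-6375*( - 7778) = 49584750 = 2^1 *3^1*5^3*17^1*3889^1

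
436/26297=436/26297 = 0.02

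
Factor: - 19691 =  - 7^1*29^1*97^1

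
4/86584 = 1/21646 =0.00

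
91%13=0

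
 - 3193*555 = -1772115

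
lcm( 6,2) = 6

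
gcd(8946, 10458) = 126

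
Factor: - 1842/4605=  - 2^1*5^( - 1)= - 2/5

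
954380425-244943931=709436494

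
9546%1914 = 1890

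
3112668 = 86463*36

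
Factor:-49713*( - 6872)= 2^3*3^1*73^1 *227^1*859^1 =341627736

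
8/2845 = 8/2845 = 0.00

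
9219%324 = 147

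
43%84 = 43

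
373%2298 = 373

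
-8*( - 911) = 7288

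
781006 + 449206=1230212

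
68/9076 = 17/2269 = 0.01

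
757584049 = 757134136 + 449913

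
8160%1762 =1112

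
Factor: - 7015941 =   -  3^2*29^1*26881^1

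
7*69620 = 487340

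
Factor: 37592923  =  37592923^1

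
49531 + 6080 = 55611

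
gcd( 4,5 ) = 1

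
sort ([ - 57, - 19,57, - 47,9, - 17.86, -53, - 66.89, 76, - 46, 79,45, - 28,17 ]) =[-66.89, - 57, - 53,  -  47, - 46, - 28,-19,-17.86,9, 17, 45, 57, 76, 79]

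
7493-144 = 7349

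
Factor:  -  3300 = - 2^2*3^1*5^2*11^1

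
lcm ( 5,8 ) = 40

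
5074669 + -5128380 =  - 53711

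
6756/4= 1689  =  1689.00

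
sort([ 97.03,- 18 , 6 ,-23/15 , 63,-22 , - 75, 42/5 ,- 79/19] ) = [  -  75,-22, - 18, - 79/19,-23/15, 6,42/5 , 63, 97.03]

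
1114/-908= - 557/454 = - 1.23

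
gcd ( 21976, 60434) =5494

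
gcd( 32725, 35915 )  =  55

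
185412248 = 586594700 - 401182452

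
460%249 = 211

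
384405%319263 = 65142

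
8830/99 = 89 + 19/99 = 89.19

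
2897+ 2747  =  5644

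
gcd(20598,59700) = 6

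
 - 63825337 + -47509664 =  -  111335001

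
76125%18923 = 433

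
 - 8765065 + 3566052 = -5199013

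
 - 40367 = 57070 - 97437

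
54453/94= 54453/94 = 579.29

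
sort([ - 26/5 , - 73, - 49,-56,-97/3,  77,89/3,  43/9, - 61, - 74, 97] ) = [ -74, -73 , - 61 , - 56, - 49,-97/3, - 26/5,43/9,89/3, 77,97 ]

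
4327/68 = 63+43/68 = 63.63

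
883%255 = 118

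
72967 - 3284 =69683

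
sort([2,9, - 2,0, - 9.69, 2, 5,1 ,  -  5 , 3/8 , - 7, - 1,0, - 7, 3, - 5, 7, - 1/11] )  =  [ - 9.69,-7, - 7, - 5, - 5, -2, - 1, - 1/11, 0, 0,3/8, 1, 2, 2,  3,5, 7,9]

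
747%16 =11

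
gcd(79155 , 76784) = 1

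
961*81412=78236932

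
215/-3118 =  -215/3118 = -0.07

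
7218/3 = 2406 = 2406.00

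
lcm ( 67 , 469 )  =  469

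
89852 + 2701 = 92553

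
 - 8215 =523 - 8738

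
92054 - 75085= 16969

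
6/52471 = 6/52471 = 0.00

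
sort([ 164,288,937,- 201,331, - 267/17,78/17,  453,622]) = [- 201, - 267/17,78/17,  164, 288, 331, 453,622,937]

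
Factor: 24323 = 13^1*1871^1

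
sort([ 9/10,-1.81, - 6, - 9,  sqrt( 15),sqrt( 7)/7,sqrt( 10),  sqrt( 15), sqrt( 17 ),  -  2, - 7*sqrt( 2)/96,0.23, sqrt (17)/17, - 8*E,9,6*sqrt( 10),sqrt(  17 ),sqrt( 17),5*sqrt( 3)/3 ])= [  -  8*E , - 9, - 6, - 2, - 1.81, - 7*sqrt( 2) /96,0.23,sqrt( 17 ) /17,  sqrt (7)/7,9/10,5*sqrt( 3)/3,sqrt ( 10), sqrt( 15),sqrt(15 ),sqrt( 17) , sqrt( 17), sqrt( 17),9,6 * sqrt(10) ] 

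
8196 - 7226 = 970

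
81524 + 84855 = 166379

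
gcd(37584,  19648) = 16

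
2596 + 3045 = 5641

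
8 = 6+2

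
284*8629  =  2450636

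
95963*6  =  575778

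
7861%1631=1337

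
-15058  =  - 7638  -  7420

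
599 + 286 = 885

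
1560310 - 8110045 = -6549735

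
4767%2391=2376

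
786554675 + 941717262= 1728271937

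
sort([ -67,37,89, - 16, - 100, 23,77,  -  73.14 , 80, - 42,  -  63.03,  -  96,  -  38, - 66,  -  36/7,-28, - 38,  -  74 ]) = [  -  100,-96,-74,  -  73.14,  -  67,  -  66, - 63.03, - 42, - 38 ,  -  38, - 28, - 16, - 36/7,23,37,77, 80,89] 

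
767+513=1280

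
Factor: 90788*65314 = 5929727432 = 2^3*17^2*113^1*22697^1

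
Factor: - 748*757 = -566236 = - 2^2*11^1*17^1*757^1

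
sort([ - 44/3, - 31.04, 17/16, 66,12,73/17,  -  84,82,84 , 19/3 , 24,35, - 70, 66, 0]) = [ - 84 ,- 70,- 31.04 , - 44/3,0 , 17/16,73/17, 19/3,12,24 , 35,66,66,82,  84 ] 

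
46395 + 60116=106511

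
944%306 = 26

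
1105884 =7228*153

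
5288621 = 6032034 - 743413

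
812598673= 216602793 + 595995880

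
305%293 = 12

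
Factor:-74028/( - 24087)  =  2^2*7^( - 1)*37^(  -  1)*199^1 = 796/259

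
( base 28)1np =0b10110101101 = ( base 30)1ID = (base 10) 1453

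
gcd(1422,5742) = 18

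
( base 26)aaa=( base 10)7030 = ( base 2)1101101110110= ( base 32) 6rm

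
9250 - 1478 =7772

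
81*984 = 79704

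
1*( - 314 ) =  - 314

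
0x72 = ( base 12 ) 96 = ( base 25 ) 4e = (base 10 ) 114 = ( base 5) 424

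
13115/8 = 1639 + 3/8 = 1639.38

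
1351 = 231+1120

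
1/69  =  1/69 =0.01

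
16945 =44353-27408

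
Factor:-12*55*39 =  - 2^2*3^2*5^1*11^1*13^1 = - 25740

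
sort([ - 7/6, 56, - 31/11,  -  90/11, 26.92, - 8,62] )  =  [ - 90/11, - 8, - 31/11, - 7/6,26.92,56, 62]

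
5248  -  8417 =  - 3169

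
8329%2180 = 1789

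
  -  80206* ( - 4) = 320824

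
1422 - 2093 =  - 671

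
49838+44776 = 94614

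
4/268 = 1/67 = 0.01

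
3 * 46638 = 139914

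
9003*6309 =56799927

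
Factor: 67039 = 7^1*61^1 *157^1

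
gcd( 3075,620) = 5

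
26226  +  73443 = 99669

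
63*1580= 99540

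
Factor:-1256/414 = -2^2*3^( - 2 )*23^( - 1 )*157^1=- 628/207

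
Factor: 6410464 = 2^5*163^1*1229^1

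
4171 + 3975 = 8146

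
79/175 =79/175 = 0.45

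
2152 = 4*538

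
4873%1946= 981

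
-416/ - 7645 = 416/7645 = 0.05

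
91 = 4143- 4052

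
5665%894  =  301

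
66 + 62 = 128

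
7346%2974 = 1398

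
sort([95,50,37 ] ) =[37,50,  95 ]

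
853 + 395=1248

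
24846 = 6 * 4141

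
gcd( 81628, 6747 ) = 1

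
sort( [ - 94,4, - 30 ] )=[- 94,-30 , 4 ]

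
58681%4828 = 745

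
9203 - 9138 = 65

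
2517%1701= 816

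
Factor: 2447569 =2447569^1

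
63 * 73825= 4650975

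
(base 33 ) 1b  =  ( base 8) 54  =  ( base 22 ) 20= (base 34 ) 1A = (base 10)44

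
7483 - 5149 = 2334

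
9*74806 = 673254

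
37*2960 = 109520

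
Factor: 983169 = 3^2 *11^1*9931^1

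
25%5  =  0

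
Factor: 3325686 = 2^1  *3^1 * 7^1 * 13^1*6091^1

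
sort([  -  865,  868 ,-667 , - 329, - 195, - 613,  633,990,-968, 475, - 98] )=[ - 968,-865, - 667, - 613, - 329, - 195, - 98, 475,633,868,990]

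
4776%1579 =39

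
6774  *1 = 6774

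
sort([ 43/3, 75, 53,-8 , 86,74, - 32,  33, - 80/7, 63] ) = [ - 32, - 80/7, - 8, 43/3,33, 53, 63, 74, 75, 86]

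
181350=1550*117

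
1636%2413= 1636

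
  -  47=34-81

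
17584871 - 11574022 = 6010849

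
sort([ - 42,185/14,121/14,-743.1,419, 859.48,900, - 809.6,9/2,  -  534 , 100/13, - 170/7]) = [ - 809.6, - 743.1,- 534, - 42 ,-170/7, 9/2, 100/13,121/14,  185/14, 419, 859.48, 900 ] 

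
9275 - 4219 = 5056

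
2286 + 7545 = 9831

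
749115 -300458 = 448657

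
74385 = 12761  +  61624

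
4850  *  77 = 373450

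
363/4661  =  363/4661 = 0.08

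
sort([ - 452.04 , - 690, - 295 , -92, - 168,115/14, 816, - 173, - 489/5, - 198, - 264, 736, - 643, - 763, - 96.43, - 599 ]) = [ - 763, - 690, - 643, - 599, - 452.04, - 295,-264, - 198, - 173, - 168, - 489/5,  -  96.43, -92,  115/14,736,816] 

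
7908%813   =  591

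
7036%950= 386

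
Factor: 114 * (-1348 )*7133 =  - 2^3*3^1*7^1*19^1*337^1*1019^1 = -  1096142376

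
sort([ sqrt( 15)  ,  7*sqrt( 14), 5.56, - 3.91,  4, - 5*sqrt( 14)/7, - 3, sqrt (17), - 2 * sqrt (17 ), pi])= [ - 2 * sqrt(17 ),- 3.91,- 3, - 5 * sqrt( 14)/7,pi, sqrt(15),  4, sqrt(17 ),5.56, 7 * sqrt (14) ] 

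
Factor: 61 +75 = 2^3 * 17^1 = 136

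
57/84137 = 57/84137 = 0.00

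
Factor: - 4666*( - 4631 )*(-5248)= - 2^8*11^1*41^1 * 421^1*2333^1 = -113400075008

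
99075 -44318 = 54757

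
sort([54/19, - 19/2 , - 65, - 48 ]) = [ - 65, - 48, - 19/2, 54/19]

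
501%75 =51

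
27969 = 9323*3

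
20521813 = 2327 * 8819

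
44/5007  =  44/5007 = 0.01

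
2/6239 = 2/6239  =  0.00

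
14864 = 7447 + 7417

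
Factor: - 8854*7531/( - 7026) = 33339737/3513 = 3^(-1) *17^1 * 19^1* 233^1*443^1*1171^( - 1 ) 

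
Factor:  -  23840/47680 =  - 2^( - 1 )  =  -1/2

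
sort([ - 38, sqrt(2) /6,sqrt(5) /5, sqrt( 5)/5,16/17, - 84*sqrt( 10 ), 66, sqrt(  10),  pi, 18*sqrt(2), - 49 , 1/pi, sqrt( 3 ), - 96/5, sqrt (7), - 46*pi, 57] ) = [ - 84*sqrt( 10), - 46 *pi, - 49, - 38, - 96/5, sqrt( 2 )/6, 1/pi,sqrt( 5)/5, sqrt(5)/5, 16/17, sqrt( 3 ), sqrt( 7 ),pi , sqrt( 10),18 * sqrt( 2 ),57,66 ] 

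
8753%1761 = 1709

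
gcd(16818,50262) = 6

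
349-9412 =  - 9063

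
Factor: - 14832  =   - 2^4 * 3^2 * 103^1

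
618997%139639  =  60441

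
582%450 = 132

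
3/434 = 3/434  =  0.01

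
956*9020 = 8623120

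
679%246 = 187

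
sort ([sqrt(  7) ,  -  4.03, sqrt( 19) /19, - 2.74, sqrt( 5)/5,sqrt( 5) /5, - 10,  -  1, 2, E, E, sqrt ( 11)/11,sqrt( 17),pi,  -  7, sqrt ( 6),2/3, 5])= [-10, -7, - 4.03, - 2.74, - 1,sqrt( 19)/19,sqrt( 11) /11, sqrt( 5 )/5,sqrt( 5)/5, 2/3, 2, sqrt(6), sqrt( 7),  E,E, pi, sqrt( 17), 5 ]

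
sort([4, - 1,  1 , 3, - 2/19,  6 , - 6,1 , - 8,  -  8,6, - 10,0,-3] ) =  [ - 10, - 8, - 8, - 6, - 3, - 1, - 2/19,0,1,1, 3,4,6,  6 ]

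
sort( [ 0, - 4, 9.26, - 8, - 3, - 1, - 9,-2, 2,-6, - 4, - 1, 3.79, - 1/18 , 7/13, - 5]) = [-9,  -  8, - 6, - 5, - 4, - 4, - 3, - 2, - 1 ,  -  1, - 1/18, 0 , 7/13,2 , 3.79,9.26]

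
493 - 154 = 339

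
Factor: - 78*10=-2^2*3^1 * 5^1*13^1=- 780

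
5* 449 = 2245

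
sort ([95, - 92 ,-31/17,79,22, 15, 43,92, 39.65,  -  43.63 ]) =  [-92, - 43.63, - 31/17 , 15,22,39.65, 43,79,  92 , 95] 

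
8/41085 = 8/41085 = 0.00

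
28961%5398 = 1971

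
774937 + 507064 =1282001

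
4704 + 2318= 7022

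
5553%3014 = 2539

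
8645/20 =432 + 1/4 = 432.25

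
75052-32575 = 42477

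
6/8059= 6/8059 = 0.00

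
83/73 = 83/73 = 1.14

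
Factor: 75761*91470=2^1*3^1*5^1*7^1*79^1*137^1*3049^1 = 6929858670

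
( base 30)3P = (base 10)115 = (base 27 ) 47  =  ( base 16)73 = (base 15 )7A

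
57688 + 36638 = 94326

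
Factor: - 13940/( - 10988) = 85/67  =  5^1 * 17^1*67^( - 1 )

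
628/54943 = 628/54943 = 0.01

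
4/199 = 4/199 = 0.02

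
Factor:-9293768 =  - 2^3*11^2*9601^1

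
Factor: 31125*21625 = 3^1*5^6*83^1*173^1 = 673078125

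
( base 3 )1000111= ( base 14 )3b0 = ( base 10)742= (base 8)1346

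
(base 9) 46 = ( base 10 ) 42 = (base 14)30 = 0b101010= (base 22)1K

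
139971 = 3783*37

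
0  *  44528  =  0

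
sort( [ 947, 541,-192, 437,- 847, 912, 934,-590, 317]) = [ - 847,-590 ,  -  192, 317,437, 541, 912, 934, 947 ] 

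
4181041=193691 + 3987350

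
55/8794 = 55/8794 = 0.01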